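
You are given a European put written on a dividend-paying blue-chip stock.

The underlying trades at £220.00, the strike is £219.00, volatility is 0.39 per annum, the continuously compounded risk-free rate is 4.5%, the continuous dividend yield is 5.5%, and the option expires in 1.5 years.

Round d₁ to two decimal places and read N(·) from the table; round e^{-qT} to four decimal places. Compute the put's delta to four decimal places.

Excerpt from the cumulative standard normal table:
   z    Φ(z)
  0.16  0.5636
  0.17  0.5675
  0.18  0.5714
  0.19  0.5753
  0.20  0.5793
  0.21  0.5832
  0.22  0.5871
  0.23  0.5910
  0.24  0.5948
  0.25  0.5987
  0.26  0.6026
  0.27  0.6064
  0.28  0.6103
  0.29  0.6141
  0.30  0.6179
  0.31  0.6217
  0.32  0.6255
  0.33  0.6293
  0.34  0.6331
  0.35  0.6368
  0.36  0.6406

-0.3802

σ√T = 0.39 × 1.2247 = 0.4777
d₁ = [ln(220/219) + (0.045 − 0.055 + ½·0.39²)·1.5] / (σ√T) = (0.0046 + 0.0991) / 0.4777 = 0.2170 → 0.22
N(d₁) = N(0.22) = 0.5871
Δ_put = exp(−qT)·(N(d₁) − 1) = 0.9208·(0.5871 − 1) = -0.3802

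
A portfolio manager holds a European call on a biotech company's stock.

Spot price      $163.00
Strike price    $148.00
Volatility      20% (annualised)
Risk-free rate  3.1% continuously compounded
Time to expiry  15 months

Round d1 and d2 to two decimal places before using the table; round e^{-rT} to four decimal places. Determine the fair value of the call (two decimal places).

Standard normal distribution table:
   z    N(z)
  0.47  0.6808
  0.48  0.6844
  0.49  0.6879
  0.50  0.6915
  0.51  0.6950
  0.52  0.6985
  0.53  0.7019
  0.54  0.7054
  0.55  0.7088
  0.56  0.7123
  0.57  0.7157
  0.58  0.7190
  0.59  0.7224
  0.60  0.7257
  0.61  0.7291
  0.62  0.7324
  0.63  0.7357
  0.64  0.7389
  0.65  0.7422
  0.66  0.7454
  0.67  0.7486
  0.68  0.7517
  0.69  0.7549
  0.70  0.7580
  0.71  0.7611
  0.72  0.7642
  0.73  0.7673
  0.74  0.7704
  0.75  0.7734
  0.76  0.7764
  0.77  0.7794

$26.62

T = 1.25;  σ√T = 0.2236
d₁ = [ln(163/148) + (0.031 + 0.2²/2)·1.25] / 0.2236 = [0.0965 + 0.0638] / 0.2236 = 0.7168 → 0.72
d₂ = d₁ − σ√T = 0.7168 − 0.2236 = 0.4932 → 0.49
exp(−rT) = exp(−0.031·1.25) = 0.9620
C = 163·N(0.72) − 148·0.9620·N(0.49) = 163·0.7642 − 148·0.9620·0.6879 = 124.5646 − 97.9405 = 26.6241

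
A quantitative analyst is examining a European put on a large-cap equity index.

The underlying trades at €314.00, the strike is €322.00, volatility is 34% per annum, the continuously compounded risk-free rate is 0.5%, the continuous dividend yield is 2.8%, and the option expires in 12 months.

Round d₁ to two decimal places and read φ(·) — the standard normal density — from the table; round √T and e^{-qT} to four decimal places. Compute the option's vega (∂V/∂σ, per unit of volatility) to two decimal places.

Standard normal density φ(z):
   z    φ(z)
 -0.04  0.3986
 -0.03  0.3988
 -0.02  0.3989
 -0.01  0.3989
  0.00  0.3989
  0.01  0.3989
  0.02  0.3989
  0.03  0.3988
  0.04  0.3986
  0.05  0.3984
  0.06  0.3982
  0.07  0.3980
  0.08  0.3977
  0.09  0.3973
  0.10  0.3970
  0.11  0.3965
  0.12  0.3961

σ√T = 0.34 × 1.0000 = 0.3400
d₁ = [ln(314/322) + (0.005 − 0.028 + ½·0.34²)·1] / (σ√T) = (-0.0252 + 0.0348) / 0.3400 = 0.0284 → 0.03
√T = √1 = 1.0000
φ(d₁) = φ(0.03) = 0.3988
e^(−qT) = e^(−0.028·1) = 0.9724
vega = S·e^(−qT)·φ(d₁)·√T = 314·0.9724·0.3988·1.0000 = 121.7670

121.77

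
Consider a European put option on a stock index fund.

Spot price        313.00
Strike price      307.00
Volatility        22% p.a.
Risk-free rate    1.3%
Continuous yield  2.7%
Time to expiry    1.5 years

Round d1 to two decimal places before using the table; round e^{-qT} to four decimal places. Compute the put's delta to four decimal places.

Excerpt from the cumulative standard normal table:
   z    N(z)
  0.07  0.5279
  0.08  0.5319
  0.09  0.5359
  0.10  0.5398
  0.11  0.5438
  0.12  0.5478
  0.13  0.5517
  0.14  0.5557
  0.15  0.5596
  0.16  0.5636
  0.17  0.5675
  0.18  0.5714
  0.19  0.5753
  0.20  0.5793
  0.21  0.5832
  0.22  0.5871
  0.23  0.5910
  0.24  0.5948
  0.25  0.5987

-0.4305

σ√T = 0.22·√1.5 = 0.2694
d₁ = [ln(313/307) + (0.013 − 0.027 + ½·0.22²)·1.5] / (σ√T) = (0.0194 + 0.0153) / 0.2694 = 0.1286 ≈ 0.13
N(d₁) = N(0.13) = 0.5517
Δ_put = exp(−qT)·(N(d₁) − 1) = 0.9603·(0.5517 − 1) = -0.4305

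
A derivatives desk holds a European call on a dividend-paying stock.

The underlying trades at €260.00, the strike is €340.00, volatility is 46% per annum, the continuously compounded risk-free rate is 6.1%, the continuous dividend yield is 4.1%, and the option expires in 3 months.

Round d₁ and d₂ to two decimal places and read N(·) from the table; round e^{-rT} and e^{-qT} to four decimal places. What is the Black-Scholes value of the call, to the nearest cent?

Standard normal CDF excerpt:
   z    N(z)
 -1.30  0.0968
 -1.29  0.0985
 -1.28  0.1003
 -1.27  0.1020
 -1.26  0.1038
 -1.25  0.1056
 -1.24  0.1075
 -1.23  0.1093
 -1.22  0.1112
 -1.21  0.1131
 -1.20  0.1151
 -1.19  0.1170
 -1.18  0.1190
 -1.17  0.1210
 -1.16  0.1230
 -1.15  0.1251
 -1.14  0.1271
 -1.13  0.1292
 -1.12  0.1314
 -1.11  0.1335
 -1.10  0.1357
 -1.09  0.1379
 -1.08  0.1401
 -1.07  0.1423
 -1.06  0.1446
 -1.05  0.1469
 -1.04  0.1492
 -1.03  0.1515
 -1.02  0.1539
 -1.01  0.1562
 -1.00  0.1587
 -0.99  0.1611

€4.23

σ√T = 0.46·√0.25 = 0.2300
d₁ = [ln(260/340) + (0.061 − 0.041 + 0.46²/2)·0.25] / 0.2300 = [-0.2683 + 0.0314] / 0.2300 = -1.0296 → -1.03
d₂ = d₁ − σ√T = -1.0296 − 0.2300 = -1.2596 → -1.26
e^(−qT) = e^(−0.041·0.25) = 0.9898;  e^(−rT) = e^(−0.061·0.25) = 0.9849
N(d₁) = N(-1.03) = 0.1515;  N(d₂) = N(-1.26) = 0.1038
C = 260·0.9898·0.1515 − 340·0.9849·0.1038 = 38.9882 − 34.7591 = 4.2291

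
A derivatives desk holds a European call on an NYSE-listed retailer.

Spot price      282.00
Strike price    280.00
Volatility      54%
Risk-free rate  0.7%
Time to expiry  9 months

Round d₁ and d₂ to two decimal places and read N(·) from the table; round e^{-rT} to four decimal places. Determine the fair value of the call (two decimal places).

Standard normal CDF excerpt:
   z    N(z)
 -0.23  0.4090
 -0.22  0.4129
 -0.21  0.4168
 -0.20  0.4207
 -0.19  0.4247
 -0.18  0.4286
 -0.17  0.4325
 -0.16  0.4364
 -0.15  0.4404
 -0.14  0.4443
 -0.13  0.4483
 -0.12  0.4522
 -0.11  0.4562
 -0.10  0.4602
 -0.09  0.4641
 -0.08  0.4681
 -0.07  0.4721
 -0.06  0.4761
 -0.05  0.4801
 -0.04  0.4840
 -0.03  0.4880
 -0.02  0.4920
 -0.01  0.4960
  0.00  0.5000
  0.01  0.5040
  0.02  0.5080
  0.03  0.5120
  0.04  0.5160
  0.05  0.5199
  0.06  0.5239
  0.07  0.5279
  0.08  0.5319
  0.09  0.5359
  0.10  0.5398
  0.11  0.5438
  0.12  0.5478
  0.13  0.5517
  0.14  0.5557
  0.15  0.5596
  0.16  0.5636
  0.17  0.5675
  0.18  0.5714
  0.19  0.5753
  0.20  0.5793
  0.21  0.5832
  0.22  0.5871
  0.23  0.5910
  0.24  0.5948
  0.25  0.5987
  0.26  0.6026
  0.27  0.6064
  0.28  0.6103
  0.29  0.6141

53.84

σ√T = 0.54 × 0.8660 = 0.4677
ln(S/K) + (r + σ²/2)T = ln(282/280) + (0.007 + 0.54²/2)·0.75 = 0.0071 + 0.1146 = 0.1217
d₁ = 0.1217 / 0.4677 = 0.2603 ≈ 0.26
d₂ = d₁ − σ√T = 0.2603 − 0.4677 = -0.2074 ≈ -0.21
exp(−rT) = exp(−0.007·0.75) = 0.9948
C = 282·N(0.26) − 280·0.9948·N(-0.21) = 282·0.6026 − 280·0.9948·0.4168 = 169.9332 − 116.0971 = 53.8361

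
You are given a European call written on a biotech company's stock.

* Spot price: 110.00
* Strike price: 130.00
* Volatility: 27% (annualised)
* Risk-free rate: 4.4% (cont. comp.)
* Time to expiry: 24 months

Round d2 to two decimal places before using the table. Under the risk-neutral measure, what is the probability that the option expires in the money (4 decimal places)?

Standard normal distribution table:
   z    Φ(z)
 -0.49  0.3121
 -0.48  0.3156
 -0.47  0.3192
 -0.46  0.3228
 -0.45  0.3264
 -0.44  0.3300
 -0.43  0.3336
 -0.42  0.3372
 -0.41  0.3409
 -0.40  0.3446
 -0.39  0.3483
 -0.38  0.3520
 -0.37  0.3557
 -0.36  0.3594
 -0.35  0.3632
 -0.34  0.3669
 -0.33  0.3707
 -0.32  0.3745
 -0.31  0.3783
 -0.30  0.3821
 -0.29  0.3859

σ√T = 0.27·√2 = 0.3818
ln(S/K) + (r + σ²/2)T = ln(110/130) + (0.044 + 0.27²/2)·2 = -0.1671 + 0.1609 = -0.0062
d₁ = -0.0062 / 0.3818 = -0.0161 ⇒ -0.02
d₂ = d₁ − σ√T = -0.0161 − 0.3818 = -0.3980 ⇒ -0.40
Risk-neutral Pr[S_T > K] = N(d₂) = N(-0.40) = 0.3446

0.3446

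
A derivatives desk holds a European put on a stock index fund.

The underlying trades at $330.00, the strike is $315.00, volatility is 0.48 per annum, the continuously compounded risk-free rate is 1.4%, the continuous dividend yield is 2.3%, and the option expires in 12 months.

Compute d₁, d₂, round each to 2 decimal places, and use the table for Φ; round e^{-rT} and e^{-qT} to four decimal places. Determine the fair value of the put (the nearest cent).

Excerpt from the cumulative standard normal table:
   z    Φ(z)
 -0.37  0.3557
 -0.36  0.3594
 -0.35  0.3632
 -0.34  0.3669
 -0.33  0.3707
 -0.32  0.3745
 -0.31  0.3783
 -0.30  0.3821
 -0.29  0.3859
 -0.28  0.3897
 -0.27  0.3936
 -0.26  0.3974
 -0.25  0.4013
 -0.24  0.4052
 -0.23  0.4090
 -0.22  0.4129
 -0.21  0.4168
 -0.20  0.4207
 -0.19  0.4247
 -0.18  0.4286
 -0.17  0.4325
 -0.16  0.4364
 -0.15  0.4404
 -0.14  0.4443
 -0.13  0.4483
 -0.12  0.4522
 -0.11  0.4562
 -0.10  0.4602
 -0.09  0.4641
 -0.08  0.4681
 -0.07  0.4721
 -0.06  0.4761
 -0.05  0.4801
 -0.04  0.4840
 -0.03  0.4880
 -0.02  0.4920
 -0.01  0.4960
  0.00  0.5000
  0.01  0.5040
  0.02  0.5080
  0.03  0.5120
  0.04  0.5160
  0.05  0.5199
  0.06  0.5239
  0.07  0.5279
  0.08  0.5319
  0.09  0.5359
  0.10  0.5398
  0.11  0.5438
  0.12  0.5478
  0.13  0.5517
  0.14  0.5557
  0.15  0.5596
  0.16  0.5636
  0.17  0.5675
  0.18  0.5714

T = 1;  σ√T = 0.4800
ln(S/K) + (r − q + σ²/2)T = ln(330/315) + (0.014 − 0.023 + 0.48²/2)·1 = 0.0465 + 0.1062 = 0.1527
d₁ = 0.1527 / 0.4800 = 0.3182 → 0.32
d₂ = d₁ − σ√T = 0.3182 − 0.4800 = -0.1618 → -0.16
e^(−qT) = e^(−0.023·1) = 0.9773;  e^(−rT) = e^(−0.014·1) = 0.9861
P = 315·0.9861·N(0.16) − 330·0.9773·N(-0.32) = 315·0.9861·0.5636 − 330·0.9773·0.3745 = 175.0663 − 120.7796 = 54.2867

$54.29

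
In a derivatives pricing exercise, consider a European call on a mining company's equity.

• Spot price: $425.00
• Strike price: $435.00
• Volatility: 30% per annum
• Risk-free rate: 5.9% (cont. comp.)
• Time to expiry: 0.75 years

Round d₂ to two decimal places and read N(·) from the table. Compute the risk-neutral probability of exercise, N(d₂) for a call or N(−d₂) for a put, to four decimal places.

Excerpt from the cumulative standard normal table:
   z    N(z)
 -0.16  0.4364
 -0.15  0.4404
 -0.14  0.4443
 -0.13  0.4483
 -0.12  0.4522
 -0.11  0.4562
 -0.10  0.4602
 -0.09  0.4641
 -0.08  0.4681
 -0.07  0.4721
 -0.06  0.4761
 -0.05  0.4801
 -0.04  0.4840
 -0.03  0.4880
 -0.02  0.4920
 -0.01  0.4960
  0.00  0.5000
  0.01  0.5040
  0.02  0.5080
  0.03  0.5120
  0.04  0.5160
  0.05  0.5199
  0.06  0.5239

T = 0.75;  σ√T = 0.2598
d₁ = [ln(425/435) + (0.059 + ½·0.3²)·0.75] / (σ√T) = (-0.0233 + 0.0780) / 0.2598 = 0.2107 which rounds to 0.21
d₂ = 0.2107 − 0.2598 = -0.0491 which rounds to -0.05
Risk-neutral Pr[S_T > K] = N(d₂) = N(-0.05) = 0.4801

0.4801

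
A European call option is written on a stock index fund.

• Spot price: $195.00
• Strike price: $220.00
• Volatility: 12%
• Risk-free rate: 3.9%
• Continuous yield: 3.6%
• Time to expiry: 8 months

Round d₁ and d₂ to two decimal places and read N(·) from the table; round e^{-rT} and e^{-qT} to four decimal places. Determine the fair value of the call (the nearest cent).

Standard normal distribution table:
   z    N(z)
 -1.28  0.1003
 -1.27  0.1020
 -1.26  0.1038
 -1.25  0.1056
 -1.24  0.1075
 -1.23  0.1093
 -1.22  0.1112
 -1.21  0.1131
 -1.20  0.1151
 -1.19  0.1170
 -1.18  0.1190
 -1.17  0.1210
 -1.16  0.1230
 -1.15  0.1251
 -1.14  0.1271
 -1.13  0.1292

$1.17

σ√T = 0.12·√0.6667 = 0.0980
d₁ = [ln(195/220) + (0.039 − 0.036 + ½·0.12²)·0.6667] / (σ√T) = (-0.1206 + 0.0068) / 0.0980 = -1.1618 ⇒ -1.16
d₂ = -1.1618 − 0.0980 = -1.2597 ⇒ -1.26
exp(−qT) = exp(−0.036·0.6667) = 0.9763;  exp(−rT) = exp(−0.039·0.6667) = 0.9743
N(d₁) = N(-1.16) = 0.1230;  N(d₂) = N(-1.26) = 0.1038
C = 195·0.9763·0.1230 − 220·0.9743·0.1038 = 23.4166 − 22.2491 = 1.1674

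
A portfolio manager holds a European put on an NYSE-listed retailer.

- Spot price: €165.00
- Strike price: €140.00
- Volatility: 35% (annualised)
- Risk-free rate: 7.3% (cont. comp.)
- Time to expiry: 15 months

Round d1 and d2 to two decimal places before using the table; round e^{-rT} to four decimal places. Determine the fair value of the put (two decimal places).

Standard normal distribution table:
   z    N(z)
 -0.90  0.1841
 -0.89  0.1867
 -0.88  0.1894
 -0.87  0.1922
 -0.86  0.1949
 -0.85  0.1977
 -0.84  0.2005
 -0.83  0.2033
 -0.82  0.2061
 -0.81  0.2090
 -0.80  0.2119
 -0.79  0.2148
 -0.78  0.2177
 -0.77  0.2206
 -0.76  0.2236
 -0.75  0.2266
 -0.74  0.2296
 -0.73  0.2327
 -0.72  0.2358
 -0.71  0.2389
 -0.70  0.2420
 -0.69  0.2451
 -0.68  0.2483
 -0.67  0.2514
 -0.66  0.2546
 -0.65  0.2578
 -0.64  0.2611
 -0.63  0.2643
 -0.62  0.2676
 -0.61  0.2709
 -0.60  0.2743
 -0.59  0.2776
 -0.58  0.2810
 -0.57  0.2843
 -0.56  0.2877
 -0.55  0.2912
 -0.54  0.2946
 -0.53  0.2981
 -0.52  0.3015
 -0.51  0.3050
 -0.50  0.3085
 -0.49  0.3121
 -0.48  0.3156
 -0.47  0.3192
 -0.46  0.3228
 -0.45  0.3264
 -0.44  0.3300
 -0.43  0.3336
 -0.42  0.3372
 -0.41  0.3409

€8.63

σ√T = 0.35·√1.25 = 0.3913
ln(S/K) + (r + σ²/2)T = ln(165/140) + (0.073 + 0.35²/2)·1.25 = 0.1643 + 0.1678 = 0.3321
d₁ = 0.3321 / 0.3913 = 0.8487 which rounds to 0.85
d₂ = d₁ − σ√T = 0.8487 − 0.3913 = 0.4574 which rounds to 0.46
exp(−rT) = exp(−0.073·1.25) = 0.9128
N(−d₂) = N(-0.46) = 0.3228;  N(−d₁) = N(-0.85) = 0.1977
P = 140·0.9128·0.3228 − 165·0.1977 = 41.2513 − 32.6205 = 8.6308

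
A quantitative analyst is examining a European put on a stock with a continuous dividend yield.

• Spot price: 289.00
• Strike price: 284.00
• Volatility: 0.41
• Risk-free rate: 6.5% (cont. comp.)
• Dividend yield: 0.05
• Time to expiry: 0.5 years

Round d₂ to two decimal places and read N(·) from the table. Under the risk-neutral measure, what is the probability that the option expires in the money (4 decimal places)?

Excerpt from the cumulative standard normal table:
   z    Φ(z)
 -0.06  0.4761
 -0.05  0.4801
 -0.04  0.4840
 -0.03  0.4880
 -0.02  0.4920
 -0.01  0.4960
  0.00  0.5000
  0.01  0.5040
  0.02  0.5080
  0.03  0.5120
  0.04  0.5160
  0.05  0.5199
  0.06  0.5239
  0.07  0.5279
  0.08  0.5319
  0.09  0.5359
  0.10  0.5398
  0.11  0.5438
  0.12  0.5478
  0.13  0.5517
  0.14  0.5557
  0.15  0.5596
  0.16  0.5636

0.5239

σ√T = 0.41 × 0.7071 = 0.2899
d₁ = [ln(289/284) + (0.065 − 0.05 + 0.41²/2)·0.5] / 0.2899 = [0.0175 + 0.0495] / 0.2899 = 0.2310 ⇒ 0.23
d₂ = d₁ − σ√T = 0.2310 − 0.2899 = -0.0589 ⇒ -0.06
Pr(exercise) under Q = N(−d₂) = N(0.06) = 0.5239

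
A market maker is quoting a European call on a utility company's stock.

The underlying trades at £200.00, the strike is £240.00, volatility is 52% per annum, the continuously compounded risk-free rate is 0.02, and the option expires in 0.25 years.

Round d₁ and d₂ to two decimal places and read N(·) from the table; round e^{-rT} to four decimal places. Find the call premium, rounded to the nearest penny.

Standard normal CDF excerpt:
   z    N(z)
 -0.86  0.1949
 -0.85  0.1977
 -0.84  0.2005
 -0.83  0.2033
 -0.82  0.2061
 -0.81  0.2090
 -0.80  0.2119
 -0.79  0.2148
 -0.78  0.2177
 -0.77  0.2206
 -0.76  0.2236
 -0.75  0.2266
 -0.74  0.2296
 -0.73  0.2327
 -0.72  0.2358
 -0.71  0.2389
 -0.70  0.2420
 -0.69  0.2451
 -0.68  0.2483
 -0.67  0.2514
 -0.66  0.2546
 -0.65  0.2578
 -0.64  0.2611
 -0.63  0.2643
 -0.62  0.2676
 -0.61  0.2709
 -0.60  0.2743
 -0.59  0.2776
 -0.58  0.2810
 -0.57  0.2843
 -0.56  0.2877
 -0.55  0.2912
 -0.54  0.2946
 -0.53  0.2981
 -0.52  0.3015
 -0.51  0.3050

£8.33

σ√T = 0.52·√0.25 = 0.2600
d₁ = [ln(200/240) + (0.02 + ½·0.52²)·0.25] / (σ√T) = (-0.1823 + 0.0388) / 0.2600 = -0.5520 ≈ -0.55
d₂ = -0.5520 − 0.2600 = -0.8120 ≈ -0.81
e^(−rT) = e^(−0.02·0.25) = 0.9950
N(d₁) = N(-0.55) = 0.2912;  N(d₂) = N(-0.81) = 0.2090
C = 200·0.2912 − 240·0.9950·0.2090 = 58.2400 − 49.9092 = 8.3308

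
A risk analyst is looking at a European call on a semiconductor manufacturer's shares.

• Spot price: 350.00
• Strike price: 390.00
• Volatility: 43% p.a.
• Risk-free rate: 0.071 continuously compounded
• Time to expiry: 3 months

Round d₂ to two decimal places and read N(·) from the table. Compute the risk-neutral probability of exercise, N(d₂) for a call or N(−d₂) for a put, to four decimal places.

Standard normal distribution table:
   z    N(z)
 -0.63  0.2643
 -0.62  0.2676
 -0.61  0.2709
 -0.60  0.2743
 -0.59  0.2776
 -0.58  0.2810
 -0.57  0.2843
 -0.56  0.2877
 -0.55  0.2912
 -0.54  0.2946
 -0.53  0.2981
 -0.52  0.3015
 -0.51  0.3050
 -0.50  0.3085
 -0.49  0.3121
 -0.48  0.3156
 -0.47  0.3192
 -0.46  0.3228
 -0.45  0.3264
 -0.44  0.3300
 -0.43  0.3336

0.2981

σ√T = 0.43·√0.25 = 0.2150
d₁ = [ln(350/390) + (0.071 + 0.43²/2)·0.25] / 0.2150 = [-0.1082 + 0.0409] / 0.2150 = -0.3133 ≈ -0.31
d₂ = d₁ − σ√T = -0.3133 − 0.2150 = -0.5283 ≈ -0.53
Pr(exercise) under Q = N(d₂) = 0.2981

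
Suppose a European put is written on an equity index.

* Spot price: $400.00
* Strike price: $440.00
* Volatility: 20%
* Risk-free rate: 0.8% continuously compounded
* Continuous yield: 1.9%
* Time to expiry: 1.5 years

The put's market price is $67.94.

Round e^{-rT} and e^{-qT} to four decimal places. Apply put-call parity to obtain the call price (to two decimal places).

e^(−qT) = e^(−0.019·1.5) = 0.9719;  e^(−rT) = e^(−0.008·1.5) = 0.9881
Put-call parity: C − P = S·e^(−qT) − K·e^(−rT) = 400·0.9719 − 440·0.9881 = 388.7600 − 434.7640 = -46.0040
C = P + (C − P) = 67.94 + (-46.0040) = 21.9360

$21.94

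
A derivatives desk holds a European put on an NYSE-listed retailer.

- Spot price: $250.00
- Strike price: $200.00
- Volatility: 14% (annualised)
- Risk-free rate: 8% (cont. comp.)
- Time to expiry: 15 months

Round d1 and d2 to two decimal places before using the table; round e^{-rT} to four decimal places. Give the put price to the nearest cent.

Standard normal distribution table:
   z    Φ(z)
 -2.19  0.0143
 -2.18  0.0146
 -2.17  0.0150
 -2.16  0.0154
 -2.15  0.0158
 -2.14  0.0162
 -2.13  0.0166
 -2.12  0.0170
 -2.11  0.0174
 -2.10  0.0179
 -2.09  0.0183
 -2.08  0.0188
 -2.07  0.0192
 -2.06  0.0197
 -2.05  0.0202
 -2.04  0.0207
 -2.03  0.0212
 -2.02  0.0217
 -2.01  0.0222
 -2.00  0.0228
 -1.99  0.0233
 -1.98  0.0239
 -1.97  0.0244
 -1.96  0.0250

σ√T = 0.14·√1.25 = 0.1565
d₁ = [ln(250/200) + (0.08 + 0.14²/2)·1.25] / 0.1565 = [0.2231 + 0.1123] / 0.1565 = 2.1428 which rounds to 2.14
d₂ = d₁ − σ√T = 2.1428 − 0.1565 = 1.9862 which rounds to 1.99
exp(−rT) = exp(−0.08·1.25) = 0.9048
N(−d₂) = N(-1.99) = 0.0233;  N(−d₁) = N(-2.14) = 0.0162
P = 200·0.9048·0.0233 − 250·0.0162 = 4.2164 − 4.0500 = 0.1664

$0.17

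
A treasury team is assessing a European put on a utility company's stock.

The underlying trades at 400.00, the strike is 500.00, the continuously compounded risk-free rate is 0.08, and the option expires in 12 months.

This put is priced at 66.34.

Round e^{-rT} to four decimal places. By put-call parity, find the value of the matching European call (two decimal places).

4.79

e^(−rT) = e^(−0.08·1) = 0.9231
Put-call parity: C − P = S − K·e^(−rT) = 400 − 500·0.9231 = 400 − 461.5500 = -61.5500
C = P + (C − P) = 66.34 + (-61.5500) = 4.7900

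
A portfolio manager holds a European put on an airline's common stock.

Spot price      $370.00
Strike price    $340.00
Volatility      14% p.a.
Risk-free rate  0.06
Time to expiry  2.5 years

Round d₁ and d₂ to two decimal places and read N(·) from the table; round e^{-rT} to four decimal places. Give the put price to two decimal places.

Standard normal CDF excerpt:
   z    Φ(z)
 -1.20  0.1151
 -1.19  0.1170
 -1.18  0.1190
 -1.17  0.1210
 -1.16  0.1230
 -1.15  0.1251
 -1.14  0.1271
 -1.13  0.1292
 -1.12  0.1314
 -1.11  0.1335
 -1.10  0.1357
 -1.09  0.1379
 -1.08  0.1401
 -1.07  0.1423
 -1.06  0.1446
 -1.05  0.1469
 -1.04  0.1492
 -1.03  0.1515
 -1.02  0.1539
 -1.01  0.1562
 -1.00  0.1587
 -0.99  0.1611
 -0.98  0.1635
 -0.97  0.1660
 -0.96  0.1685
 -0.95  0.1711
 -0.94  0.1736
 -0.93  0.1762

T = 2.5;  σ√T = 0.2214
d₁ = [ln(370/340) + (0.06 + ½·0.14²)·2.5] / (σ√T) = (0.0846 + 0.1745) / 0.2214 = 1.1703 → 1.17
d₂ = 1.1703 − 0.2214 = 0.9489 → 0.95
e^(−rT) = e^(−0.06·2.5) = 0.8607
N(−d₂) = N(-0.95) = 0.1711;  N(−d₁) = N(-1.17) = 0.1210
P = 340·0.8607·0.1711 − 370·0.1210 = 50.0704 − 44.7700 = 5.3004

$5.30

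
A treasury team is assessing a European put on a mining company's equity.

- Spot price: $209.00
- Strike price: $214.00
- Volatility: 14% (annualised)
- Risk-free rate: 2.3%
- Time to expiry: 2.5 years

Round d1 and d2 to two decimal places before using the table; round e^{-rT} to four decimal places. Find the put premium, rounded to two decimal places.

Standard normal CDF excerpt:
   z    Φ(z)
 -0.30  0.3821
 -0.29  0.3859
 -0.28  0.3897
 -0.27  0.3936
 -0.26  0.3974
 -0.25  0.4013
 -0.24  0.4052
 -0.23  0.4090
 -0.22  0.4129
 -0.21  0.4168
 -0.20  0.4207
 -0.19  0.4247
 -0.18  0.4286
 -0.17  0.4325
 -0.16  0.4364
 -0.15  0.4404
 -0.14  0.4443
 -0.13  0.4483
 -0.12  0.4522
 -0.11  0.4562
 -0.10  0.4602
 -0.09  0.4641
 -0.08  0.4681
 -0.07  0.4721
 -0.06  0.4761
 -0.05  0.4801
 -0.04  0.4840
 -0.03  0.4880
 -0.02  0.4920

σ√T = 0.14 × 1.5811 = 0.2214
d₁ = [ln(209/214) + (0.023 + ½·0.14²)·2.5] / (σ√T) = (-0.0236 + 0.0820) / 0.2214 = 0.2636 ≈ 0.26
d₂ = 0.2636 − 0.2214 = 0.0423 ≈ 0.04
exp(−rT) = exp(−0.023·2.5) = 0.9441
P = 214·0.9441·N(-0.04) − 209·N(-0.26) = 214·0.9441·0.4840 − 209·0.3974 = 97.7861 − 83.0566 = 14.7295

$14.73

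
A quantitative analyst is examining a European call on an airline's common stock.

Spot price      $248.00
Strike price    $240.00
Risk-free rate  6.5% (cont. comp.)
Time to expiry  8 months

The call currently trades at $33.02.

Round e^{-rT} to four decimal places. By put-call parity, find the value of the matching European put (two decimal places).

$14.84

e^(−rT) = e^(−0.065·0.6667) = 0.9576
Put-call parity: C − P = S − K·e^(−rT) = 248 − 240·0.9576 = 248 − 229.8240 = 18.1760
P = C − (C − P) = 33.02 − (18.1760) = 14.8440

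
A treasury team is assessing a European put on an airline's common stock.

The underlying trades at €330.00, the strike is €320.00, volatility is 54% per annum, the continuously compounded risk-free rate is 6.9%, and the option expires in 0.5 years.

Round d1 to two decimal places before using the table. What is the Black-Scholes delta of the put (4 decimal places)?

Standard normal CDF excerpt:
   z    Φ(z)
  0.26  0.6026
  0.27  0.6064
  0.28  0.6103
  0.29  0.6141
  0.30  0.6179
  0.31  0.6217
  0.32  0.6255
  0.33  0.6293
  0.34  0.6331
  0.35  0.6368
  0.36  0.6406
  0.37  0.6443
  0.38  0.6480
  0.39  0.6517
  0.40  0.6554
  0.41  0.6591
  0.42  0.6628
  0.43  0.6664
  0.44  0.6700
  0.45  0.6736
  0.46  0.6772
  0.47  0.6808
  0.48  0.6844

-0.3594

σ√T = 0.54·√0.5 = 0.3818
d₁ = [ln(330/320) + (0.069 + 0.54²/2)·0.5] / 0.3818 = [0.0308 + 0.1074] / 0.3818 = 0.3619 ≈ 0.36
N(d₁) = N(0.36) = 0.6406
Δ_put = N(d₁) − 1 = 0.6406 − 1 = -0.3594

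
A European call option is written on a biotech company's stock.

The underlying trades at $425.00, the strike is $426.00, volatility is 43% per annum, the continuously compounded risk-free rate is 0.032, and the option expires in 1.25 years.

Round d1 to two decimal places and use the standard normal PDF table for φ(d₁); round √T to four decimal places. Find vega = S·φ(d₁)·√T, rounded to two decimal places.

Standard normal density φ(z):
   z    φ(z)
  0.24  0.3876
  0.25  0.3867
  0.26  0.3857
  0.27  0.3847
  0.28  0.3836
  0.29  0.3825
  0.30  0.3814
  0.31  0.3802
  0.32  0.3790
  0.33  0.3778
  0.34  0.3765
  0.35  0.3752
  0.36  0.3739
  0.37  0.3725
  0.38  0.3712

σ√T = 0.43 × 1.1180 = 0.4808
ln(S/K) + (r + σ²/2)T = ln(425/426) + (0.032 + 0.43²/2)·1.25 = -0.0024 + 0.1556 = 0.1532
d₁ = 0.1532 / 0.4808 = 0.3187 ⇒ 0.32
√T = √1.25 = 1.1180
φ(d₁) = φ(0.32) = 0.3790
vega = S·φ(d₁)·√T = 425·0.3790·1.1180 = 180.0819

180.08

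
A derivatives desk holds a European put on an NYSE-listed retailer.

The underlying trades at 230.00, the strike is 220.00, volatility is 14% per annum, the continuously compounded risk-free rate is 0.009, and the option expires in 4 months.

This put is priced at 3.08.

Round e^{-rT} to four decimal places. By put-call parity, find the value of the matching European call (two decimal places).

e^(−rT) = e^(−0.009·0.3333) = 0.9970
Put-call parity: C − P = S − K·e^(−rT) = 230 − 220·0.9970 = 230 − 219.3400 = 10.6600
C = P + (C − P) = 3.08 + (10.6600) = 13.7400

13.74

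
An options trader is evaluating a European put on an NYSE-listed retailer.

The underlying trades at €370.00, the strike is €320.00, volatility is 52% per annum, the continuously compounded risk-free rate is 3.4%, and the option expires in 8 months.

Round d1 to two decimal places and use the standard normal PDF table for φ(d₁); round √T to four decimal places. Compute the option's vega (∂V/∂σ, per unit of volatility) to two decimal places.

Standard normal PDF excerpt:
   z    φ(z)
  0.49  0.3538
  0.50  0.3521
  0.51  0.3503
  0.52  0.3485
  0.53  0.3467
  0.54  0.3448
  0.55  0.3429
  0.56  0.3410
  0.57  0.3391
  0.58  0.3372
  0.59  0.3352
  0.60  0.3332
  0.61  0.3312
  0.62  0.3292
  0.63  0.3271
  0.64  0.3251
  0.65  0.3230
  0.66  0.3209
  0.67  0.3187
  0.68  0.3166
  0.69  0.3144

100.06

σ√T = 0.52·√0.6667 = 0.4246
d₁ = [ln(370/320) + (0.034 + 0.52²/2)·0.6667] / 0.4246 = [0.1452 + 0.1128] / 0.4246 = 0.6076 ⇒ 0.61
√T = √0.6667 = 0.8165
φ(d₁) = φ(0.61) = 0.3312
vega = S·φ(d₁)·√T = 370·0.3312·0.8165 = 100.0572
(Call and put vega coincide under Black-Scholes.)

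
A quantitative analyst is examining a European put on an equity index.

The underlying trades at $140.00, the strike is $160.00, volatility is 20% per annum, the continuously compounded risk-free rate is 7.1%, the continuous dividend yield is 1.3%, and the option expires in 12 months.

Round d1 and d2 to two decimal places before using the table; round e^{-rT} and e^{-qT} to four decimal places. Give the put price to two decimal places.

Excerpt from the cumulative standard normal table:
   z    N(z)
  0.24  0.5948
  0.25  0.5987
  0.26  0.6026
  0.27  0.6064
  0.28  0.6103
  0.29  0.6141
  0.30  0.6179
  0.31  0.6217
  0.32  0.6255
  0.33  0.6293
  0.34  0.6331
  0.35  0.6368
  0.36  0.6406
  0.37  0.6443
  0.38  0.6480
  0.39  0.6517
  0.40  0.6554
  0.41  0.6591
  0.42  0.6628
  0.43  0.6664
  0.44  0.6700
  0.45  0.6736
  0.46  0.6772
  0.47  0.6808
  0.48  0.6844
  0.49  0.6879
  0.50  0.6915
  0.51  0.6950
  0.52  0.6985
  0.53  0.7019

σ√T = 0.2 × 1.0000 = 0.2000
d₁ = [ln(140/160) + (0.071 − 0.013 + 0.2²/2)·1] / 0.2000 = [-0.1335 + 0.0780] / 0.2000 = -0.2777 ⇒ -0.28
d₂ = d₁ − σ√T = -0.2777 − 0.2000 = -0.4777 ⇒ -0.48
e^(−qT) = e^(−0.013·1) = 0.9871;  e^(−rT) = e^(−0.071·1) = 0.9315
P = 160·0.9315·N(0.48) − 140·0.9871·N(0.28) = 160·0.9315·0.6844 − 140·0.9871·0.6103 = 102.0030 − 84.3398 = 17.6632

$17.66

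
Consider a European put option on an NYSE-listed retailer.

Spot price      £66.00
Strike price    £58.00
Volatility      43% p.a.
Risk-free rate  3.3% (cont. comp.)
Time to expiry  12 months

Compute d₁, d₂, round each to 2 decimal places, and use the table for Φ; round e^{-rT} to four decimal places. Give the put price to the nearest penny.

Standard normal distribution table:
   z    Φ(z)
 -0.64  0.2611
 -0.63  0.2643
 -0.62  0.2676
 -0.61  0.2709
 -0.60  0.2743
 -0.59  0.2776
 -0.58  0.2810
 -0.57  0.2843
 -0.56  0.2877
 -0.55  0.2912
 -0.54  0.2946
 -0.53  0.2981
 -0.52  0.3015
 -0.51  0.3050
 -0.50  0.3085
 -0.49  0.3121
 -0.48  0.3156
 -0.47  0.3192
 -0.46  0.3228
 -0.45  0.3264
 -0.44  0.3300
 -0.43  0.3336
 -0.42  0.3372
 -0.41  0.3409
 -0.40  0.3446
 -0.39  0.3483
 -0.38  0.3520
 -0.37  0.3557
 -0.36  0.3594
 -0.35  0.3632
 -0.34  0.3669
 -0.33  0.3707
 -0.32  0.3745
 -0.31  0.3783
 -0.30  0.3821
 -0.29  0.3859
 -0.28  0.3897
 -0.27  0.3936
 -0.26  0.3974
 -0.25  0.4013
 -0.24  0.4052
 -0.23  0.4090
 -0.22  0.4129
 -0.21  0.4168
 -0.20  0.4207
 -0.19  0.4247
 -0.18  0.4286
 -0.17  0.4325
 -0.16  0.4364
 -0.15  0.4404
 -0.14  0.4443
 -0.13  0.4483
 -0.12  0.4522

σ√T = 0.43 × 1.0000 = 0.4300
ln(S/K) + (r + σ²/2)T = ln(66/58) + (0.033 + 0.43²/2)·1 = 0.1292 + 0.1255 = 0.2547
d₁ = 0.2547 / 0.4300 = 0.5922 ⇒ 0.59
d₂ = d₁ − σ√T = 0.5922 − 0.4300 = 0.1622 ⇒ 0.16
e^(−rT) = e^(−0.033·1) = 0.9675
N(−d₂) = N(-0.16) = 0.4364;  N(−d₁) = N(-0.59) = 0.2776
P = 58·0.9675·0.4364 − 66·0.2776 = 24.4886 − 18.3216 = 6.1670

£6.17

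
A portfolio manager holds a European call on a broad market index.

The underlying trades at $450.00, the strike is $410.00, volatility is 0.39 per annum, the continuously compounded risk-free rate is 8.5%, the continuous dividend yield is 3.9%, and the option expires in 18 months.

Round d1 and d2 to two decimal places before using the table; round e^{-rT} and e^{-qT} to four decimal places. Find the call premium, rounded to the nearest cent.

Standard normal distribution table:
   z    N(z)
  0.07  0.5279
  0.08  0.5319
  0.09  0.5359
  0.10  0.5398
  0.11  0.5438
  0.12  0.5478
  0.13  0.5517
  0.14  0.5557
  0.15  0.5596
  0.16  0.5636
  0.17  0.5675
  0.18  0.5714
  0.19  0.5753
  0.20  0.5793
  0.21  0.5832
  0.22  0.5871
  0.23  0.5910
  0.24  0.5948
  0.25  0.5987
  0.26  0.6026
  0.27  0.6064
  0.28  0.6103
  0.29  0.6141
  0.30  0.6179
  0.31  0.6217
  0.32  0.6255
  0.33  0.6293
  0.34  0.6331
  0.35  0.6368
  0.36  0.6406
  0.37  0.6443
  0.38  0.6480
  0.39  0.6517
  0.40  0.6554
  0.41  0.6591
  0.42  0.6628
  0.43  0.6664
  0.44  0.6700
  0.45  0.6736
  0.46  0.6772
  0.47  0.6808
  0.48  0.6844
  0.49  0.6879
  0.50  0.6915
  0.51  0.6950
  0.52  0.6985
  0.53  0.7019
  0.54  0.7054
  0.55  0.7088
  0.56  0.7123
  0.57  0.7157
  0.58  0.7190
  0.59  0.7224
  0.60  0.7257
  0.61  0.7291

$110.35

σ√T = 0.39 × 1.2247 = 0.4777
ln(S/K) + (r − q + σ²/2)T = ln(450/410) + (0.085 − 0.039 + 0.39²/2)·1.5 = 0.0931 + 0.1831 = 0.2762
d₁ = 0.2762 / 0.4777 = 0.5782 ⇒ 0.58
d₂ = d₁ − σ√T = 0.5782 − 0.4777 = 0.1005 ⇒ 0.10
exp(−qT) = exp(−0.039·1.5) = 0.9432;  exp(−rT) = exp(−0.085·1.5) = 0.8803
N(d₁) = N(0.58) = 0.7190;  N(d₂) = N(0.10) = 0.5398
C = 450·0.9432·0.7190 − 410·0.8803·0.5398 = 305.1724 − 194.8262 = 110.3461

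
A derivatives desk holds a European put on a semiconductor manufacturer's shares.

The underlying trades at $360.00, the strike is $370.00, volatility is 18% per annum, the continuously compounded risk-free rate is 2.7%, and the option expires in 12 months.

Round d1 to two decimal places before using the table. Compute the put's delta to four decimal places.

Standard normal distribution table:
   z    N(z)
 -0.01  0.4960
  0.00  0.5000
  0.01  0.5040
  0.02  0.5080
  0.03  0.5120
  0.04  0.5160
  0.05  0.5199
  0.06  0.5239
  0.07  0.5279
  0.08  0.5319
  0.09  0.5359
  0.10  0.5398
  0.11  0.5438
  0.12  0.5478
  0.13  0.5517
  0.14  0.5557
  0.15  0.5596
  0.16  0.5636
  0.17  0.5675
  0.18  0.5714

-0.4641

T = 1;  σ√T = 0.1800
d₁ = [ln(360/370) + (0.027 + 0.18²/2)·1] / 0.1800 = [-0.0274 + 0.0432] / 0.1800 = 0.0878 → 0.09
N(d₁) = N(0.09) = 0.5359
Δ_put = N(d₁) − 1 = 0.5359 − 1 = -0.4641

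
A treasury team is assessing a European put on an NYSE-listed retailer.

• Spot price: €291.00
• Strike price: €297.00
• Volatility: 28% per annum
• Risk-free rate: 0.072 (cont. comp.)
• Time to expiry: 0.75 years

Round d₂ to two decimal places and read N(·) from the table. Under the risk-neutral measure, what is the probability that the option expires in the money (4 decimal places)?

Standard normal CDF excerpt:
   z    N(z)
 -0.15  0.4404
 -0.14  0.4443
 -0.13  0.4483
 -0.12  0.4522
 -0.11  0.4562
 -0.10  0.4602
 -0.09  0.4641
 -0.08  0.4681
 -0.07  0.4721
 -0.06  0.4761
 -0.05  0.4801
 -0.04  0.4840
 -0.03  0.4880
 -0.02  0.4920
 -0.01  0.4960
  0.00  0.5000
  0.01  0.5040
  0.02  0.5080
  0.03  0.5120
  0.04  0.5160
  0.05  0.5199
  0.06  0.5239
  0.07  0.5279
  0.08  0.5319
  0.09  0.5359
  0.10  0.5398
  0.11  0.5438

σ√T = 0.28·√0.75 = 0.2425
d₁ = [ln(291/297) + (0.072 + 0.28²/2)·0.75] / 0.2425 = [-0.0204 + 0.0834] / 0.2425 = 0.2598 → 0.26
d₂ = d₁ − σ√T = 0.2598 − 0.2425 = 0.0173 → 0.02
Pr(exercise) under Q = N(−d₂) = N(-0.02) = 0.4920

0.4920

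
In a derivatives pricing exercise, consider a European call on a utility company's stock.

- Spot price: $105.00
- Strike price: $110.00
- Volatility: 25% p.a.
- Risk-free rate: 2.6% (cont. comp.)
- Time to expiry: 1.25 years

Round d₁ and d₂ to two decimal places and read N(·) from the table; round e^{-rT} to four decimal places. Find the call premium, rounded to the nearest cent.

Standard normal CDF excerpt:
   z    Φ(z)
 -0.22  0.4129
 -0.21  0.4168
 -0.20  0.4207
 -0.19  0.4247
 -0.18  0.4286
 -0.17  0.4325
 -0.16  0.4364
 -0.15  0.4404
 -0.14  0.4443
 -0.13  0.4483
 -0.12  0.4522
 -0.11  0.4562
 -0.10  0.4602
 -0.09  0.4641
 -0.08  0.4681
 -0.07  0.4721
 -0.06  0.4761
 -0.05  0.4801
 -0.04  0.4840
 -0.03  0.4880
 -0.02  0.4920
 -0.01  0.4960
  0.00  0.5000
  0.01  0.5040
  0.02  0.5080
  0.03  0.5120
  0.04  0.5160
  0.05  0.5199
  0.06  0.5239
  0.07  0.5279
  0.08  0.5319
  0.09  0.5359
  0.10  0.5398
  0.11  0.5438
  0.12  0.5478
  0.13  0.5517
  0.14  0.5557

σ√T = 0.25 × 1.1180 = 0.2795
d₁ = [ln(105/110) + (0.026 + 0.25²/2)·1.25] / 0.2795 = [-0.0465 + 0.0716] / 0.2795 = 0.0896 → 0.09
d₂ = d₁ − σ√T = 0.0896 − 0.2795 = -0.1899 → -0.19
e^(−rT) = e^(−0.026·1.25) = 0.9680
N(d₁) = N(0.09) = 0.5359;  N(d₂) = N(-0.19) = 0.4247
C = 105·0.5359 − 110·0.9680·0.4247 = 56.2695 − 45.2221 = 11.0474

$11.05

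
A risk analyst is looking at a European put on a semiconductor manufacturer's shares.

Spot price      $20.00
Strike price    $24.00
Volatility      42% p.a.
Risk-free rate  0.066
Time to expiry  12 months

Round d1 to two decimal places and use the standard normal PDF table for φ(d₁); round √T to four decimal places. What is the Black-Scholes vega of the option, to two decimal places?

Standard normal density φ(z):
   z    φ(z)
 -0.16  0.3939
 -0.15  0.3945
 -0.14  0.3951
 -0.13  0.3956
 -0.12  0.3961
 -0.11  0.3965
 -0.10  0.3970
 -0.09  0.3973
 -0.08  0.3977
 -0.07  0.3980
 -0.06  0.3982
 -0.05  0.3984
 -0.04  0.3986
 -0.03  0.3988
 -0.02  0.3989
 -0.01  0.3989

7.96

σ√T = 0.42 × 1.0000 = 0.4200
ln(S/K) + (r + σ²/2)T = ln(20/24) + (0.066 + 0.42²/2)·1 = -0.1823 + 0.1542 = -0.0281
d₁ = -0.0281 / 0.4200 = -0.0670 ≈ -0.07
√T = √1 = 1.0000
φ(d₁) = φ(-0.07) = 0.3980
vega = S·φ(d₁)·√T = 20·0.3980·1.0000 = 7.9600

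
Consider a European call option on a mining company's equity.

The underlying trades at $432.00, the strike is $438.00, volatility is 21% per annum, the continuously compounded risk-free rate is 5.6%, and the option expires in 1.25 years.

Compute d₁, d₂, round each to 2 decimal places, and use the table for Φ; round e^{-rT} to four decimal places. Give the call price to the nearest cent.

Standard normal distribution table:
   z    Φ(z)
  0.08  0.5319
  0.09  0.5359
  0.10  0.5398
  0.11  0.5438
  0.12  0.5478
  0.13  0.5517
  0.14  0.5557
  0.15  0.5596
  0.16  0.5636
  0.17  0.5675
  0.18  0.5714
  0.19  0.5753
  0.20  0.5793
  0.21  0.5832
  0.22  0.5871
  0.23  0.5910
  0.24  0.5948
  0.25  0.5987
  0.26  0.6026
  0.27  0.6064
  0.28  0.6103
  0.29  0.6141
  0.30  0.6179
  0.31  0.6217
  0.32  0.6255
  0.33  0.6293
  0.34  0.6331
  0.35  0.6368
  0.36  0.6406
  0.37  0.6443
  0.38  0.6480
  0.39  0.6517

σ√T = 0.21·√1.25 = 0.2348
d₁ = [ln(432/438) + (0.056 + 0.21²/2)·1.25] / 0.2348 = [-0.0138 + 0.0976] / 0.2348 = 0.3568 which rounds to 0.36
d₂ = d₁ − σ√T = 0.3568 − 0.2348 = 0.1220 which rounds to 0.12
exp(−rT) = exp(−0.056·1.25) = 0.9324
N(d₁) = N(0.36) = 0.6406;  N(d₂) = N(0.12) = 0.5478
C = 432·0.6406 − 438·0.9324·0.5478 = 276.7392 − 223.7167 = 53.0225

$53.02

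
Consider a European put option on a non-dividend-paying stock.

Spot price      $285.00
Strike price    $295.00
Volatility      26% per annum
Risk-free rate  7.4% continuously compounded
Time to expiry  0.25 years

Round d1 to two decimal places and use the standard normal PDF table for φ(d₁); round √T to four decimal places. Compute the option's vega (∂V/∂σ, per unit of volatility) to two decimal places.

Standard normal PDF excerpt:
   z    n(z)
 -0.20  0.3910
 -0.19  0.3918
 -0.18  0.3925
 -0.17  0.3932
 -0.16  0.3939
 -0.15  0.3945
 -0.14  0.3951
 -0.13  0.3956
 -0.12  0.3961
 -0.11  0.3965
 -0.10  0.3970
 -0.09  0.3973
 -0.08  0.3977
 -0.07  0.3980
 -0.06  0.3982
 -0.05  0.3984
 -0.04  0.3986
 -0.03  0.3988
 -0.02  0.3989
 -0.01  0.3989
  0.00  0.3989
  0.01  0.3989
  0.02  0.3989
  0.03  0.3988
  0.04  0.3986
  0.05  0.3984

56.74

σ√T = 0.26 × 0.5000 = 0.1300
d₁ = [ln(285/295) + (0.074 + ½·0.26²)·0.25] / (σ√T) = (-0.0345 + 0.0270) / 0.1300 = -0.0580 ⇒ -0.06
√T = √0.25 = 0.5000
φ(d₁) = φ(-0.06) = 0.3982
vega = S·φ(d₁)·√T = 285·0.3982·0.5000 = 56.7435
(Vega is the same for a European call and put with the same parameters.)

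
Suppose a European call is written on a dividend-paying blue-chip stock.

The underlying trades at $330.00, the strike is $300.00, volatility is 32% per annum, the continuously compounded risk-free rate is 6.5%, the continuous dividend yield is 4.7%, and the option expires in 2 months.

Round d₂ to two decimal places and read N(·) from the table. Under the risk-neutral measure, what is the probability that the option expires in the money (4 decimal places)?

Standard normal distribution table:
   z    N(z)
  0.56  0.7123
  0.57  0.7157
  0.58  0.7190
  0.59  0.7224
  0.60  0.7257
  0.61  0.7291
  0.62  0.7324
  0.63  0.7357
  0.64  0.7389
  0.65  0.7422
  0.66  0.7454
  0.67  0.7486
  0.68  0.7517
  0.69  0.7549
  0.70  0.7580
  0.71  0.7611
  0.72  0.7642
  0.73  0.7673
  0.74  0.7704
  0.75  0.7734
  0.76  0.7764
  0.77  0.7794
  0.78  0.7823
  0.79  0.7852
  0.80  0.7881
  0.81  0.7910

σ√T = 0.32 × 0.4082 = 0.1306
d₁ = [ln(330/300) + (0.065 − 0.047 + 0.32²/2)·0.1667] / 0.1306 = [0.0953 + 0.0115] / 0.1306 = 0.8179 which rounds to 0.82
d₂ = d₁ − σ√T = 0.8179 − 0.1306 = 0.6872 which rounds to 0.69
Risk-neutral Pr[S_T > K] = N(d₂) = N(0.69) = 0.7549

0.7549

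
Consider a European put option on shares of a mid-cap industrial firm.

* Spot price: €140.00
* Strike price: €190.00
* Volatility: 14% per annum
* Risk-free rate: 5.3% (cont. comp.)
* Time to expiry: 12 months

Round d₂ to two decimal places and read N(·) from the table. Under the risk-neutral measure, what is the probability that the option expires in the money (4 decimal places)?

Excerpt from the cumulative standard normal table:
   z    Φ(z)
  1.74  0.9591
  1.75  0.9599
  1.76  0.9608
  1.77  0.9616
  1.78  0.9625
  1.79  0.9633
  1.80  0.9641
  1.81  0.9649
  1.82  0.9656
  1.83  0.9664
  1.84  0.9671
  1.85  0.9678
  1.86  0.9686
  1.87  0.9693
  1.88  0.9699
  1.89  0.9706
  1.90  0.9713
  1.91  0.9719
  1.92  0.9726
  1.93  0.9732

0.9693

σ√T = 0.14 × 1.0000 = 0.1400
d₁ = [ln(140/190) + (0.053 + 0.14²/2)·1] / 0.1400 = [-0.3054 + 0.0628] / 0.1400 = -1.7327 ⇒ -1.73
d₂ = d₁ − σ√T = -1.7327 − 0.1400 = -1.8727 ⇒ -1.87
Pr(exercise) under Q = N(−d₂) = N(1.87) = 0.9693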